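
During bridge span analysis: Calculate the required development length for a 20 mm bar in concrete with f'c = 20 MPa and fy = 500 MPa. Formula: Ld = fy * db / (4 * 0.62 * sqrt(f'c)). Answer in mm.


Ld = (fy * db) / (4 * 0.62 * sqrt(f'c))
= (500 * 20) / (4 * 0.62 * sqrt(20))
= 10000 / 11.0909
= 901.64 mm

901.64 mm


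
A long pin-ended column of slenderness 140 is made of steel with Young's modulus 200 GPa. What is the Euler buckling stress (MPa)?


sigma_cr = pi^2 * E / lambda^2
= 9.8696 * 200000.0 / 140^2
= 9.8696 * 200000.0 / 19600
= 100.7102 MPa

100.7102 MPa


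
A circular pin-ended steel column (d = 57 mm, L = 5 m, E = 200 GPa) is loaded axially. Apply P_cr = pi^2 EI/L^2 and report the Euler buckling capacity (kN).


I = pi * d^4 / 64 = 518166.49 mm^4
L = 5000.0 mm
P_cr = pi^2 * E * I / L^2
= 9.8696 * 200000.0 * 518166.49 / 5000.0^2
= 40912.79 N = 40.9128 kN

40.9128 kN


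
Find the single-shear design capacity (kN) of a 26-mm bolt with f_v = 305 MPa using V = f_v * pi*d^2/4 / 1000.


A = pi * d^2 / 4 = pi * 26^2 / 4 = 530.9292 mm^2
V = f_v * A / 1000 = 305 * 530.9292 / 1000
= 161.9334 kN

161.9334 kN


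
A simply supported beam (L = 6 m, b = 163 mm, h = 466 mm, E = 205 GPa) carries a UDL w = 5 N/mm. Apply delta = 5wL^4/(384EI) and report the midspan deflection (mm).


I = 163 * 466^3 / 12 = 1374561287.33 mm^4
L = 6000.0 mm, w = 5 N/mm, E = 205000.0 MPa
delta = 5 * w * L^4 / (384 * E * I)
= 5 * 5 * 6000.0^4 / (384 * 205000.0 * 1374561287.33)
= 0.2994 mm

0.2994 mm


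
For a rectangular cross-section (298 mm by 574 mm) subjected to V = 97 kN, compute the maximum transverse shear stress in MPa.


A = b * h = 298 * 574 = 171052 mm^2
V = 97 kN = 97000.0 N
tau_max = 1.5 * V / A = 1.5 * 97000.0 / 171052
= 0.8506 MPa

0.8506 MPa


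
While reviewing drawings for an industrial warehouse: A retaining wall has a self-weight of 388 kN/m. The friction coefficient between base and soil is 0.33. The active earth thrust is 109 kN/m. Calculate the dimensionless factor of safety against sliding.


Resisting force = mu * W = 0.33 * 388 = 128.04 kN/m
FOS = Resisting / Driving = 128.04 / 109
= 1.1747 (dimensionless)

1.1747 (dimensionless)


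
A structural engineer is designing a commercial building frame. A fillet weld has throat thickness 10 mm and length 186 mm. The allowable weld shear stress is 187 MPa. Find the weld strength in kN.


Strength = throat * length * allowable stress
= 10 * 186 * 187 N
= 347820 N
= 347.82 kN

347.82 kN


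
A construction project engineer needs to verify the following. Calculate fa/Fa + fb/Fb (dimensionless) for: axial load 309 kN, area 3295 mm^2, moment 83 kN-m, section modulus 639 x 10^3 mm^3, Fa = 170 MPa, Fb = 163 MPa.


f_a = P / A = 309000.0 / 3295 = 93.7785 MPa
f_b = M / S = 83000000.0 / 639000.0 = 129.8905 MPa
Ratio = f_a / Fa + f_b / Fb
= 93.7785 / 170 + 129.8905 / 163
= 1.3485 (dimensionless)

1.3485 (dimensionless)


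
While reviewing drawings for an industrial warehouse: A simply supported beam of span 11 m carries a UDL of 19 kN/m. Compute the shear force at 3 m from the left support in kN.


R_A = w * L / 2 = 19 * 11 / 2 = 104.5 kN
V(x) = R_A - w * x = 104.5 - 19 * 3
= 47.5 kN

47.5 kN


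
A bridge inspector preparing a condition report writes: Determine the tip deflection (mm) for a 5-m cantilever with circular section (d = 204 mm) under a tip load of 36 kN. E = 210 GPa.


I = pi * d^4 / 64 = pi * 204^4 / 64 = 85014023.05 mm^4
L = 5000.0 mm, P = 36000.0 N, E = 210000.0 MPa
delta = P * L^3 / (3 * E * I)
= 36000.0 * 5000.0^3 / (3 * 210000.0 * 85014023.05)
= 84.0198 mm

84.0198 mm


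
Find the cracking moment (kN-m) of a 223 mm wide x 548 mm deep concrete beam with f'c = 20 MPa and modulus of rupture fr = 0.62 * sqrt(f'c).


fr = 0.62 * sqrt(20) = 0.62 * 4.4721 = 2.7727 MPa
I = 223 * 548^3 / 12 = 3058195834.67 mm^4
y_t = 274.0 mm
M_cr = fr * I / y_t = 2.7727 * 3058195834.67 / 274.0 N-mm
= 30.9472 kN-m

30.9472 kN-m


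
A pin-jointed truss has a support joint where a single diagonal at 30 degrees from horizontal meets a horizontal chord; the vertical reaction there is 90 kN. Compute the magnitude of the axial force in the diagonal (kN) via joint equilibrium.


At the joint, only the diagonal has a vertical component, so vertical equilibrium gives:
F * sin(30) = 90
F = 90 / sin(30)
= 90 / 0.5
= 180.0 kN

180.0 kN


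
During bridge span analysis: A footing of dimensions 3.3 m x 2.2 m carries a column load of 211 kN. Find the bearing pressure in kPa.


A = 3.3 * 2.2 = 7.26 m^2
q = P / A = 211 / 7.26
= 29.0634 kPa

29.0634 kPa


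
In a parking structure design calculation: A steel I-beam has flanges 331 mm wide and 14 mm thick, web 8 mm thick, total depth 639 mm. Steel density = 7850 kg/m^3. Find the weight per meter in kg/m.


A_flanges = 2 * 331 * 14 = 9268 mm^2
A_web = (639 - 2 * 14) * 8 = 4888 mm^2
A_total = 9268 + 4888 = 14156 mm^2 = 0.014156 m^2
Weight = rho * A = 7850 * 0.014156 = 111.1246 kg/m

111.1246 kg/m


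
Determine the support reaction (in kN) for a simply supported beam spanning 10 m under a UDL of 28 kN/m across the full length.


Total load = w * L = 28 * 10 = 280 kN
By symmetry, each reaction R = total / 2 = 280 / 2 = 140.0 kN

140.0 kN


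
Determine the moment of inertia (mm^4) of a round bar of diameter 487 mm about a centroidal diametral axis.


r = d / 2 = 487 / 2 = 243.5 mm
I = pi * r^4 / 4 = pi * 243.5^4 / 4
= 2761122936.06 mm^4

2761122936.06 mm^4


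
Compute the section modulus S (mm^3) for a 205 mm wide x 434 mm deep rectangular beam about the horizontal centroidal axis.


S = b * h^2 / 6
= 205 * 434^2 / 6
= 205 * 188356 / 6
= 6435496.67 mm^3

6435496.67 mm^3


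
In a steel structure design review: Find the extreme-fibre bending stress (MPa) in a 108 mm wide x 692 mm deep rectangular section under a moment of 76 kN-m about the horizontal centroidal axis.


I = b * h^3 / 12 = 108 * 692^3 / 12 = 2982364992.0 mm^4
y = h / 2 = 692 / 2 = 346.0 mm
M = 76 kN-m = 76000000.0 N-mm
sigma = M * y / I = 76000000.0 * 346.0 / 2982364992.0
= 8.82 MPa

8.82 MPa


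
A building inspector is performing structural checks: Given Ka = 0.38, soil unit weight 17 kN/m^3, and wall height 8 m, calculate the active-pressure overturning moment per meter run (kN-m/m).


Pa = 0.5 * Ka * gamma * H^2
= 0.5 * 0.38 * 17 * 8^2
= 206.72 kN/m
Arm = H / 3 = 8 / 3 = 2.6667 m
Mo = Pa * arm = Pa * H / 3 = 206.72 * 8 / 3 = 551.2533 kN-m/m

551.2533 kN-m/m


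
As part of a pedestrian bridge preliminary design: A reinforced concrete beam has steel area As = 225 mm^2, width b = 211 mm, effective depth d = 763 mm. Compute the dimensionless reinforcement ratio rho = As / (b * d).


rho = As / (b * d)
= 225 / (211 * 763)
= 225 / 160993
= 0.001398 (dimensionless)

0.001398 (dimensionless)


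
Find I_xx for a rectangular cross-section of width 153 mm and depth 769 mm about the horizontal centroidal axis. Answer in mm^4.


I = b * h^3 / 12
= 153 * 769^3 / 12
= 153 * 454756609 / 12
= 5798146764.75 mm^4

5798146764.75 mm^4


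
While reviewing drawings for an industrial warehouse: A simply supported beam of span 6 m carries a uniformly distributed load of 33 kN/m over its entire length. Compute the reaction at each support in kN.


Total load = w * L = 33 * 6 = 198 kN
By symmetry, each reaction R = total / 2 = 198 / 2 = 99.0 kN

99.0 kN


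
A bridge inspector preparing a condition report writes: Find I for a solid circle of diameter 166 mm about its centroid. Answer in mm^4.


r = d / 2 = 166 / 2 = 83.0 mm
I = pi * r^4 / 4 = pi * 83.0^4 / 4
= 37273678.15 mm^4

37273678.15 mm^4


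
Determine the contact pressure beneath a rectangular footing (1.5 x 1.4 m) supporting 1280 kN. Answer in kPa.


A = 1.5 * 1.4 = 2.1 m^2
q = P / A = 1280 / 2.1
= 609.5238 kPa

609.5238 kPa


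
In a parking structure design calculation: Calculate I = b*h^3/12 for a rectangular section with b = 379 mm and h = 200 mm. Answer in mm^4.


I = b * h^3 / 12
= 379 * 200^3 / 12
= 379 * 8000000 / 12
= 252666666.67 mm^4

252666666.67 mm^4


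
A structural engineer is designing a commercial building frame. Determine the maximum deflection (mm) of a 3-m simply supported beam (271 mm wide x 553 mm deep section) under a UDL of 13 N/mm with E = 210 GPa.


I = 271 * 553^3 / 12 = 3819121180.58 mm^4
L = 3000.0 mm, w = 13 N/mm, E = 210000.0 MPa
delta = 5 * w * L^4 / (384 * E * I)
= 5 * 13 * 3000.0^4 / (384 * 210000.0 * 3819121180.58)
= 0.0171 mm

0.0171 mm


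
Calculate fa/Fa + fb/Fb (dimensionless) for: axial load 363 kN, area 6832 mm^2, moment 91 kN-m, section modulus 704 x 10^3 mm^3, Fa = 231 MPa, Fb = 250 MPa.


f_a = P / A = 363000.0 / 6832 = 53.1323 MPa
f_b = M / S = 91000000.0 / 704000.0 = 129.2614 MPa
Ratio = f_a / Fa + f_b / Fb
= 53.1323 / 231 + 129.2614 / 250
= 0.7471 (dimensionless)

0.7471 (dimensionless)


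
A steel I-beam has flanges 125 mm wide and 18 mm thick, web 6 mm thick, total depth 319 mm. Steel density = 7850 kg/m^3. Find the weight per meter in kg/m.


A_flanges = 2 * 125 * 18 = 4500 mm^2
A_web = (319 - 2 * 18) * 6 = 1698 mm^2
A_total = 4500 + 1698 = 6198 mm^2 = 0.006198 m^2
Weight = rho * A = 7850 * 0.006198 = 48.6543 kg/m

48.6543 kg/m


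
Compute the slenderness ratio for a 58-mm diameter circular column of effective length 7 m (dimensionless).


Radius of gyration r = d / 4 = 58 / 4 = 14.5 mm
L_eff = 7000.0 mm
Slenderness ratio = L / r = 7000.0 / 14.5 = 482.76 (dimensionless)

482.76 (dimensionless)


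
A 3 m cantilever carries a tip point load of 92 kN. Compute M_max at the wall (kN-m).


For a cantilever with a point load at the free end:
M_max = P * L = 92 * 3 = 276 kN-m

276 kN-m


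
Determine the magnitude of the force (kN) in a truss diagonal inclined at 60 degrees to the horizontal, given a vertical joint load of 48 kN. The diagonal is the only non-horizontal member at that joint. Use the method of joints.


At the joint, only the diagonal has a vertical component, so vertical equilibrium gives:
F * sin(60) = 48
F = 48 / sin(60)
= 48 / 0.866025
= 55.43 kN

55.43 kN


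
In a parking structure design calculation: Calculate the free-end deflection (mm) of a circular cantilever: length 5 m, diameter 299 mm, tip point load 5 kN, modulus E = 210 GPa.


I = pi * d^4 / 64 = pi * 299^4 / 64 = 392332830.95 mm^4
L = 5000.0 mm, P = 5000.0 N, E = 210000.0 MPa
delta = P * L^3 / (3 * E * I)
= 5000.0 * 5000.0^3 / (3 * 210000.0 * 392332830.95)
= 2.5286 mm

2.5286 mm


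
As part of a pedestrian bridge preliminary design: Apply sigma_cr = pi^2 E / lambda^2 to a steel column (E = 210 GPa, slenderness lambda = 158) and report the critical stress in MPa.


sigma_cr = pi^2 * E / lambda^2
= 9.8696 * 210000.0 / 158^2
= 9.8696 * 210000.0 / 24964
= 83.0242 MPa

83.0242 MPa


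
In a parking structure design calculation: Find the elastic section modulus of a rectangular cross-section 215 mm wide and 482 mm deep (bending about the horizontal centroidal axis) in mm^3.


S = b * h^2 / 6
= 215 * 482^2 / 6
= 215 * 232324 / 6
= 8324943.33 mm^3

8324943.33 mm^3


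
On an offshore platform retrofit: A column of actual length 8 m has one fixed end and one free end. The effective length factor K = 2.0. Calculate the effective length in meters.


L_eff = K * L
= 2.0 * 8
= 16.0 m

16.0 m


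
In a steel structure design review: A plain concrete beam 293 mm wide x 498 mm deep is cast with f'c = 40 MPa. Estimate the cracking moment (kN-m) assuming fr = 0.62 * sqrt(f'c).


fr = 0.62 * sqrt(40) = 0.62 * 6.3246 = 3.9212 MPa
I = 293 * 498^3 / 12 = 3015604638.0 mm^4
y_t = 249.0 mm
M_cr = fr * I / y_t = 3.9212 * 3015604638.0 / 249.0 N-mm
= 47.4894 kN-m

47.4894 kN-m


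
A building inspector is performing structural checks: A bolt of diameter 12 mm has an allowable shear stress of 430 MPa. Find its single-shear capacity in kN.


A = pi * d^2 / 4 = pi * 12^2 / 4 = 113.0973 mm^2
V = f_v * A / 1000 = 430 * 113.0973 / 1000
= 48.6319 kN

48.6319 kN


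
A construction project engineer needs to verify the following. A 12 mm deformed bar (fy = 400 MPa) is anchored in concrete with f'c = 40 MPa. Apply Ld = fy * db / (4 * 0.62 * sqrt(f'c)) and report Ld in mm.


Ld = (fy * db) / (4 * 0.62 * sqrt(f'c))
= (400 * 12) / (4 * 0.62 * sqrt(40))
= 4800 / 15.6849
= 306.03 mm

306.03 mm


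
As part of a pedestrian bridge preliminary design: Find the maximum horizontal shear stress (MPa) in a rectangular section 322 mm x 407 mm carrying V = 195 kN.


A = b * h = 322 * 407 = 131054 mm^2
V = 195 kN = 195000.0 N
tau_max = 1.5 * V / A = 1.5 * 195000.0 / 131054
= 2.2319 MPa

2.2319 MPa


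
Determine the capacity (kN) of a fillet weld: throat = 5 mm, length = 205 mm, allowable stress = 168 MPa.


Strength = throat * length * allowable stress
= 5 * 205 * 168 N
= 172200 N
= 172.2 kN

172.2 kN


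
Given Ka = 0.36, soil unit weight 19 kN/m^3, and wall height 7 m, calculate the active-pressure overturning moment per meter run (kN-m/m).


Pa = 0.5 * Ka * gamma * H^2
= 0.5 * 0.36 * 19 * 7^2
= 167.58 kN/m
Arm = H / 3 = 7 / 3 = 2.3333 m
Mo = Pa * arm = Pa * H / 3 = 167.58 * 7 / 3 = 391.02 kN-m/m

391.02 kN-m/m


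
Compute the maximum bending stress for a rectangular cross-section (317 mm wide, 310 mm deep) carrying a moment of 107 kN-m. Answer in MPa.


I = b * h^3 / 12 = 317 * 310^3 / 12 = 786978916.67 mm^4
y = h / 2 = 310 / 2 = 155.0 mm
M = 107 kN-m = 107000000.0 N-mm
sigma = M * y / I = 107000000.0 * 155.0 / 786978916.67
= 21.07 MPa

21.07 MPa


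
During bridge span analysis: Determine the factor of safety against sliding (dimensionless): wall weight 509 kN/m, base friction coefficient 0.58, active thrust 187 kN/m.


Resisting force = mu * W = 0.58 * 509 = 295.22 kN/m
FOS = Resisting / Driving = 295.22 / 187
= 1.5787 (dimensionless)

1.5787 (dimensionless)


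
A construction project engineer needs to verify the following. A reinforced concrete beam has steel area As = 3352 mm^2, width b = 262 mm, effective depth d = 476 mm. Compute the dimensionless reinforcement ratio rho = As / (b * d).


rho = As / (b * d)
= 3352 / (262 * 476)
= 3352 / 124712
= 0.026878 (dimensionless)

0.026878 (dimensionless)


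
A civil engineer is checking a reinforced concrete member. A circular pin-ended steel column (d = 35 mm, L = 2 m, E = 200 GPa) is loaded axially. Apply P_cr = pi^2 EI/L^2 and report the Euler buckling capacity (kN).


I = pi * d^4 / 64 = 73661.76 mm^4
L = 2000.0 mm
P_cr = pi^2 * E * I / L^2
= 9.8696 * 200000.0 * 73661.76 / 2000.0^2
= 36350.62 N = 36.3506 kN

36.3506 kN


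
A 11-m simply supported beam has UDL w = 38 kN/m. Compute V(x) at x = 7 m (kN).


R_A = w * L / 2 = 38 * 11 / 2 = 209.0 kN
V(x) = R_A - w * x = 209.0 - 38 * 7
= -57.0 kN

-57.0 kN


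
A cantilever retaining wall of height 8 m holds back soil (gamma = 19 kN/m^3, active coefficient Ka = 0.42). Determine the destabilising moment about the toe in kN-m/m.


Pa = 0.5 * Ka * gamma * H^2
= 0.5 * 0.42 * 19 * 8^2
= 255.36 kN/m
Arm = H / 3 = 8 / 3 = 2.6667 m
Mo = Pa * arm = Pa * H / 3 = 255.36 * 8 / 3 = 680.96 kN-m/m

680.96 kN-m/m


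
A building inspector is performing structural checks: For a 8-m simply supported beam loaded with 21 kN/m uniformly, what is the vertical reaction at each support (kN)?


Total load = w * L = 21 * 8 = 168 kN
By symmetry, each reaction R = total / 2 = 168 / 2 = 84.0 kN

84.0 kN


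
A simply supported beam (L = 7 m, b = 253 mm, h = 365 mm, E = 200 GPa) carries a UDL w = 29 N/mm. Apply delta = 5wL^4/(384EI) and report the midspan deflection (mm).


I = 253 * 365^3 / 12 = 1025221885.42 mm^4
L = 7000.0 mm, w = 29 N/mm, E = 200000.0 MPa
delta = 5 * w * L^4 / (384 * E * I)
= 5 * 29 * 7000.0^4 / (384 * 200000.0 * 1025221885.42)
= 4.4216 mm

4.4216 mm


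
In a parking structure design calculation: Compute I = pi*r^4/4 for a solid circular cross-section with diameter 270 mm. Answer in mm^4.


r = d / 2 = 270 / 2 = 135.0 mm
I = pi * r^4 / 4 = pi * 135.0^4 / 4
= 260870490.85 mm^4

260870490.85 mm^4


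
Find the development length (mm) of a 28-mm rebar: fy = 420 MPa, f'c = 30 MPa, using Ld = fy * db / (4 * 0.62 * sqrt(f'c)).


Ld = (fy * db) / (4 * 0.62 * sqrt(f'c))
= (420 * 28) / (4 * 0.62 * sqrt(30))
= 11760 / 13.5835
= 865.76 mm

865.76 mm


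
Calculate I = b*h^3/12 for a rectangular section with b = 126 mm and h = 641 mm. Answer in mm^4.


I = b * h^3 / 12
= 126 * 641^3 / 12
= 126 * 263374721 / 12
= 2765434570.5 mm^4

2765434570.5 mm^4


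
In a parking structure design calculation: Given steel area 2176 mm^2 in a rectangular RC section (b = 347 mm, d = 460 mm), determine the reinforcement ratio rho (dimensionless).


rho = As / (b * d)
= 2176 / (347 * 460)
= 2176 / 159620
= 0.013632 (dimensionless)

0.013632 (dimensionless)


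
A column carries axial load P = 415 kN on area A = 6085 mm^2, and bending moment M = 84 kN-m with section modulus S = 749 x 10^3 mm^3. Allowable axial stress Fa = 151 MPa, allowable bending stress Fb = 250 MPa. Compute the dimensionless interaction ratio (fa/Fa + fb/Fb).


f_a = P / A = 415000.0 / 6085 = 68.2005 MPa
f_b = M / S = 84000000.0 / 749000.0 = 112.1495 MPa
Ratio = f_a / Fa + f_b / Fb
= 68.2005 / 151 + 112.1495 / 250
= 0.9003 (dimensionless)

0.9003 (dimensionless)


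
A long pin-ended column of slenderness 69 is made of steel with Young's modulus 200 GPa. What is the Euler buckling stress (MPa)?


sigma_cr = pi^2 * E / lambda^2
= 9.8696 * 200000.0 / 69^2
= 9.8696 * 200000.0 / 4761
= 414.6022 MPa

414.6022 MPa


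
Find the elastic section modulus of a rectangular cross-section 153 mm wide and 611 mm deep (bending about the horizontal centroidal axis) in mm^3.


S = b * h^2 / 6
= 153 * 611^2 / 6
= 153 * 373321 / 6
= 9519685.5 mm^3

9519685.5 mm^3


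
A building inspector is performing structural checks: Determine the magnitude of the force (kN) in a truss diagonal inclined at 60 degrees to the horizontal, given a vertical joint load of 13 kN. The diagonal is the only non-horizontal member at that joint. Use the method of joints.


At the joint, only the diagonal has a vertical component, so vertical equilibrium gives:
F * sin(60) = 13
F = 13 / sin(60)
= 13 / 0.866025
= 15.01 kN

15.01 kN


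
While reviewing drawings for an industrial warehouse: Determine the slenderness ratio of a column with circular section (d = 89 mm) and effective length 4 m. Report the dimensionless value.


Radius of gyration r = d / 4 = 89 / 4 = 22.25 mm
L_eff = 4000.0 mm
Slenderness ratio = L / r = 4000.0 / 22.25 = 179.78 (dimensionless)

179.78 (dimensionless)


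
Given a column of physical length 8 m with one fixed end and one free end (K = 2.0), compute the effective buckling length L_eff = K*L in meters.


L_eff = K * L
= 2.0 * 8
= 16.0 m

16.0 m


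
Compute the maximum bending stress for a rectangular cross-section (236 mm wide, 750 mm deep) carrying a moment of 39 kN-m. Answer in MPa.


I = b * h^3 / 12 = 236 * 750^3 / 12 = 8296875000.0 mm^4
y = h / 2 = 750 / 2 = 375.0 mm
M = 39 kN-m = 39000000.0 N-mm
sigma = M * y / I = 39000000.0 * 375.0 / 8296875000.0
= 1.76 MPa

1.76 MPa


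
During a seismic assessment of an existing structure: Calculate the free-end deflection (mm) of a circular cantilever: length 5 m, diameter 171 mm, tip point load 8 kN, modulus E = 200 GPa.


I = pi * d^4 / 64 = pi * 171^4 / 64 = 41971485.48 mm^4
L = 5000.0 mm, P = 8000.0 N, E = 200000.0 MPa
delta = P * L^3 / (3 * E * I)
= 8000.0 * 5000.0^3 / (3 * 200000.0 * 41971485.48)
= 39.7095 mm

39.7095 mm


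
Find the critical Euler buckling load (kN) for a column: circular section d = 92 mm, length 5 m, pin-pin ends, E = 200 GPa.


I = pi * d^4 / 64 = 3516585.72 mm^4
L = 5000.0 mm
P_cr = pi^2 * E * I / L^2
= 9.8696 * 200000.0 * 3516585.72 / 5000.0^2
= 277658.48 N = 277.6585 kN

277.6585 kN


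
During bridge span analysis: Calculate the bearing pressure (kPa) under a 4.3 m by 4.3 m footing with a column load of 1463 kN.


A = 4.3 * 4.3 = 18.49 m^2
q = P / A = 1463 / 18.49
= 79.1239 kPa

79.1239 kPa


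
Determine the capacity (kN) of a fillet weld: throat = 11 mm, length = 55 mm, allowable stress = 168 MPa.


Strength = throat * length * allowable stress
= 11 * 55 * 168 N
= 101640 N
= 101.64 kN

101.64 kN


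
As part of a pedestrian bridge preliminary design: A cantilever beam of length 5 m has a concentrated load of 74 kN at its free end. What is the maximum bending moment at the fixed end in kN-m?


For a cantilever with a point load at the free end:
M_max = P * L = 74 * 5 = 370 kN-m

370 kN-m


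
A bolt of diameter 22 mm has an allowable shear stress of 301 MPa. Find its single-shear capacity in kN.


A = pi * d^2 / 4 = pi * 22^2 / 4 = 380.1327 mm^2
V = f_v * A / 1000 = 301 * 380.1327 / 1000
= 114.4199 kN

114.4199 kN


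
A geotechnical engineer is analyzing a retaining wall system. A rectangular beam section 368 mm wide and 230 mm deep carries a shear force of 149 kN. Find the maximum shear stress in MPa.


A = b * h = 368 * 230 = 84640 mm^2
V = 149 kN = 149000.0 N
tau_max = 1.5 * V / A = 1.5 * 149000.0 / 84640
= 2.6406 MPa

2.6406 MPa


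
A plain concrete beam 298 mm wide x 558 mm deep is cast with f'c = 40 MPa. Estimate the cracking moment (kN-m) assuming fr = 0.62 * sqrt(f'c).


fr = 0.62 * sqrt(40) = 0.62 * 6.3246 = 3.9212 MPa
I = 298 * 558^3 / 12 = 4314570948.0 mm^4
y_t = 279.0 mm
M_cr = fr * I / y_t = 3.9212 * 4314570948.0 / 279.0 N-mm
= 60.6394 kN-m

60.6394 kN-m


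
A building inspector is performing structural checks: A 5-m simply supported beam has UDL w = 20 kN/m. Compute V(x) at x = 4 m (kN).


R_A = w * L / 2 = 20 * 5 / 2 = 50.0 kN
V(x) = R_A - w * x = 50.0 - 20 * 4
= -30.0 kN

-30.0 kN


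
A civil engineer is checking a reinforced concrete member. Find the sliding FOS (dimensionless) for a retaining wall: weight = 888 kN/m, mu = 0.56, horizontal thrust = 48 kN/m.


Resisting force = mu * W = 0.56 * 888 = 497.28 kN/m
FOS = Resisting / Driving = 497.28 / 48
= 10.36 (dimensionless)

10.36 (dimensionless)


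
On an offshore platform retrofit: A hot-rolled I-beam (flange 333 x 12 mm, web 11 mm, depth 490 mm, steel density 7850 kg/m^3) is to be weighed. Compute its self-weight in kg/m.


A_flanges = 2 * 333 * 12 = 7992 mm^2
A_web = (490 - 2 * 12) * 11 = 5126 mm^2
A_total = 7992 + 5126 = 13118 mm^2 = 0.013118 m^2
Weight = rho * A = 7850 * 0.013118 = 102.9763 kg/m

102.9763 kg/m


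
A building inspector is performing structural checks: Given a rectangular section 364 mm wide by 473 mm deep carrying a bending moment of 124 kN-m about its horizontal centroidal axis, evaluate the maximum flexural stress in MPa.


I = b * h^3 / 12 = 364 * 473^3 / 12 = 3209989115.67 mm^4
y = h / 2 = 473 / 2 = 236.5 mm
M = 124 kN-m = 124000000.0 N-mm
sigma = M * y / I = 124000000.0 * 236.5 / 3209989115.67
= 9.14 MPa

9.14 MPa


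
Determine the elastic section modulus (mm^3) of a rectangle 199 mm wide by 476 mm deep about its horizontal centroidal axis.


S = b * h^2 / 6
= 199 * 476^2 / 6
= 199 * 226576 / 6
= 7514770.67 mm^3

7514770.67 mm^3


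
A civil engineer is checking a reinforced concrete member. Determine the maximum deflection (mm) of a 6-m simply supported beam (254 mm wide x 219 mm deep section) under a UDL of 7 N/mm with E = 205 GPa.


I = 254 * 219^3 / 12 = 222323215.5 mm^4
L = 6000.0 mm, w = 7 N/mm, E = 205000.0 MPa
delta = 5 * w * L^4 / (384 * E * I)
= 5 * 7 * 6000.0^4 / (384 * 205000.0 * 222323215.5)
= 2.5918 mm

2.5918 mm


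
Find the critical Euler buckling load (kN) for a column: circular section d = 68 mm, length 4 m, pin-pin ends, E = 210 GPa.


I = pi * d^4 / 64 = 1049555.84 mm^4
L = 4000.0 mm
P_cr = pi^2 * E * I / L^2
= 9.8696 * 210000.0 * 1049555.84 / 4000.0^2
= 135957.95 N = 135.9579 kN

135.9579 kN


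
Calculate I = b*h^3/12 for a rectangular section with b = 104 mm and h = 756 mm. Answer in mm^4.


I = b * h^3 / 12
= 104 * 756^3 / 12
= 104 * 432081216 / 12
= 3744703872.0 mm^4

3744703872.0 mm^4


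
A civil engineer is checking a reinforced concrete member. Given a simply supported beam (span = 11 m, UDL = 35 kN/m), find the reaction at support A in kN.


Total load = w * L = 35 * 11 = 385 kN
By symmetry, each reaction R = total / 2 = 385 / 2 = 192.5 kN

192.5 kN


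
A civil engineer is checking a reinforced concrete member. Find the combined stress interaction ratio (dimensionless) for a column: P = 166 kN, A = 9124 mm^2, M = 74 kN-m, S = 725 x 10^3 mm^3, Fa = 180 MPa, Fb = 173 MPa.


f_a = P / A = 166000.0 / 9124 = 18.1938 MPa
f_b = M / S = 74000000.0 / 725000.0 = 102.069 MPa
Ratio = f_a / Fa + f_b / Fb
= 18.1938 / 180 + 102.069 / 173
= 0.6911 (dimensionless)

0.6911 (dimensionless)


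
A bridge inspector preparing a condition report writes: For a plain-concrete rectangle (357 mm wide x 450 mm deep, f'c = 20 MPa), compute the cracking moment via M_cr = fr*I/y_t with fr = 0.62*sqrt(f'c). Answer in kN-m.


fr = 0.62 * sqrt(20) = 0.62 * 4.4721 = 2.7727 MPa
I = 357 * 450^3 / 12 = 2710968750.0 mm^4
y_t = 225.0 mm
M_cr = fr * I / y_t = 2.7727 * 2710968750.0 / 225.0 N-mm
= 33.4079 kN-m

33.4079 kN-m


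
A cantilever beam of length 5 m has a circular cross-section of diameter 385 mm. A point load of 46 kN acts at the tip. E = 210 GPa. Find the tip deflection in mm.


I = pi * d^4 / 64 = pi * 385^4 / 64 = 1078481790.6 mm^4
L = 5000.0 mm, P = 46000.0 N, E = 210000.0 MPa
delta = P * L^3 / (3 * E * I)
= 46000.0 * 5000.0^3 / (3 * 210000.0 * 1078481790.6)
= 8.4628 mm

8.4628 mm


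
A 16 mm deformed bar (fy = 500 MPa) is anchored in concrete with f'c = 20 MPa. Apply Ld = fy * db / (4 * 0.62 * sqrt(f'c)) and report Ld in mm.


Ld = (fy * db) / (4 * 0.62 * sqrt(f'c))
= (500 * 16) / (4 * 0.62 * sqrt(20))
= 8000 / 11.0909
= 721.31 mm

721.31 mm


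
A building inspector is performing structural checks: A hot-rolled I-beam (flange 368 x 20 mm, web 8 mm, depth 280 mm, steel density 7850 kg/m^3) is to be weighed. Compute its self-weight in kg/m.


A_flanges = 2 * 368 * 20 = 14720 mm^2
A_web = (280 - 2 * 20) * 8 = 1920 mm^2
A_total = 14720 + 1920 = 16640 mm^2 = 0.016640 m^2
Weight = rho * A = 7850 * 0.016640 = 130.624 kg/m

130.624 kg/m


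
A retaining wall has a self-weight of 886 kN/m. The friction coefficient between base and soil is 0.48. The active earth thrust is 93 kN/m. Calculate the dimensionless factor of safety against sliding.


Resisting force = mu * W = 0.48 * 886 = 425.28 kN/m
FOS = Resisting / Driving = 425.28 / 93
= 4.5729 (dimensionless)

4.5729 (dimensionless)


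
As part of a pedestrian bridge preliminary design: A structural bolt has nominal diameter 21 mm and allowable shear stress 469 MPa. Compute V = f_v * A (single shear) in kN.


A = pi * d^2 / 4 = pi * 21^2 / 4 = 346.3606 mm^2
V = f_v * A / 1000 = 469 * 346.3606 / 1000
= 162.4431 kN

162.4431 kN


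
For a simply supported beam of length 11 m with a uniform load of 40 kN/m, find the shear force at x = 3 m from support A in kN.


R_A = w * L / 2 = 40 * 11 / 2 = 220.0 kN
V(x) = R_A - w * x = 220.0 - 40 * 3
= 100.0 kN

100.0 kN


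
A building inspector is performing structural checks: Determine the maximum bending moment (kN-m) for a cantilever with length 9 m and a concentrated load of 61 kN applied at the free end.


For a cantilever with a point load at the free end:
M_max = P * L = 61 * 9 = 549 kN-m

549 kN-m


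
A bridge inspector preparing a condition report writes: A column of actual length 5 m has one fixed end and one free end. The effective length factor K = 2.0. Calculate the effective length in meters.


L_eff = K * L
= 2.0 * 5
= 10.0 m

10.0 m


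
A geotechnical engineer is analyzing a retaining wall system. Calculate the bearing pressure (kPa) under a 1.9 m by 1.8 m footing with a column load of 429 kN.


A = 1.9 * 1.8 = 3.42 m^2
q = P / A = 429 / 3.42
= 125.4386 kPa

125.4386 kPa


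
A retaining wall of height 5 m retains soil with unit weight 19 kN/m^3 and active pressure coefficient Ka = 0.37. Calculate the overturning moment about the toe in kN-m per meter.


Pa = 0.5 * Ka * gamma * H^2
= 0.5 * 0.37 * 19 * 5^2
= 87.875 kN/m
Arm = H / 3 = 5 / 3 = 1.6667 m
Mo = Pa * arm = Pa * H / 3 = 87.875 * 5 / 3 = 146.4583 kN-m/m

146.4583 kN-m/m


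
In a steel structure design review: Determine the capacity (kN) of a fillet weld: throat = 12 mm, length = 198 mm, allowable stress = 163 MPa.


Strength = throat * length * allowable stress
= 12 * 198 * 163 N
= 387288 N
= 387.29 kN

387.29 kN


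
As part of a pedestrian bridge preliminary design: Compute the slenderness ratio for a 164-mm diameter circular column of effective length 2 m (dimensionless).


Radius of gyration r = d / 4 = 164 / 4 = 41.0 mm
L_eff = 2000.0 mm
Slenderness ratio = L / r = 2000.0 / 41.0 = 48.78 (dimensionless)

48.78 (dimensionless)


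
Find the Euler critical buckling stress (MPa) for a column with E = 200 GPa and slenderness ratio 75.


sigma_cr = pi^2 * E / lambda^2
= 9.8696 * 200000.0 / 75^2
= 9.8696 * 200000.0 / 5625
= 350.9193 MPa

350.9193 MPa


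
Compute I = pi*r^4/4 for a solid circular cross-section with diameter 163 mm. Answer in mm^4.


r = d / 2 = 163 / 2 = 81.5 mm
I = pi * r^4 / 4 = pi * 81.5^4 / 4
= 34651362.54 mm^4

34651362.54 mm^4


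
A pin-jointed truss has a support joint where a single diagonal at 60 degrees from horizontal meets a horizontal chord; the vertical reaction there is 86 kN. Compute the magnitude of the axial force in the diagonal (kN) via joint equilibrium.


At the joint, only the diagonal has a vertical component, so vertical equilibrium gives:
F * sin(60) = 86
F = 86 / sin(60)
= 86 / 0.866025
= 99.3 kN

99.3 kN


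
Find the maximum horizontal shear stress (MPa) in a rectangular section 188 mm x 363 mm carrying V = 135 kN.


A = b * h = 188 * 363 = 68244 mm^2
V = 135 kN = 135000.0 N
tau_max = 1.5 * V / A = 1.5 * 135000.0 / 68244
= 2.9673 MPa

2.9673 MPa


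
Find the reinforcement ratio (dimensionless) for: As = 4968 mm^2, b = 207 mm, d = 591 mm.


rho = As / (b * d)
= 4968 / (207 * 591)
= 4968 / 122337
= 0.040609 (dimensionless)

0.040609 (dimensionless)


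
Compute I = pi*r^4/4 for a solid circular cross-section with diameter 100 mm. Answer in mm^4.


r = d / 2 = 100 / 2 = 50.0 mm
I = pi * r^4 / 4 = pi * 50.0^4 / 4
= 4908738.52 mm^4

4908738.52 mm^4


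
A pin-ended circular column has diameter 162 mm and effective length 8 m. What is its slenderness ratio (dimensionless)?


Radius of gyration r = d / 4 = 162 / 4 = 40.5 mm
L_eff = 8000.0 mm
Slenderness ratio = L / r = 8000.0 / 40.5 = 197.53 (dimensionless)

197.53 (dimensionless)


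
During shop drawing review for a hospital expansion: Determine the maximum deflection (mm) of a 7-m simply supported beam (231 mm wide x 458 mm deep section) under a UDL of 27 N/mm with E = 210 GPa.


I = 231 * 458^3 / 12 = 1849384306.0 mm^4
L = 7000.0 mm, w = 27 N/mm, E = 210000.0 MPa
delta = 5 * w * L^4 / (384 * E * I)
= 5 * 27 * 7000.0^4 / (384 * 210000.0 * 1849384306.0)
= 2.1734 mm

2.1734 mm


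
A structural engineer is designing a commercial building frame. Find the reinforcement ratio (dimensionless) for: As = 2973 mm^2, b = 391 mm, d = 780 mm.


rho = As / (b * d)
= 2973 / (391 * 780)
= 2973 / 304980
= 0.009748 (dimensionless)

0.009748 (dimensionless)


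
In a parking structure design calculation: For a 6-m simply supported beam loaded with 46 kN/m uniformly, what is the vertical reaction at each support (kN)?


Total load = w * L = 46 * 6 = 276 kN
By symmetry, each reaction R = total / 2 = 276 / 2 = 138.0 kN

138.0 kN


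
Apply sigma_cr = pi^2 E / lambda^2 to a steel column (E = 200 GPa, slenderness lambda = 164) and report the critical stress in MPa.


sigma_cr = pi^2 * E / lambda^2
= 9.8696 * 200000.0 / 164^2
= 9.8696 * 200000.0 / 26896
= 73.3909 MPa

73.3909 MPa


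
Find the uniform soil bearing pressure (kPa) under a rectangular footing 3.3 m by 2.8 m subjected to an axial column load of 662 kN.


A = 3.3 * 2.8 = 9.24 m^2
q = P / A = 662 / 9.24
= 71.645 kPa

71.645 kPa


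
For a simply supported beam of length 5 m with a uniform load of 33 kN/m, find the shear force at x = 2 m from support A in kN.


R_A = w * L / 2 = 33 * 5 / 2 = 82.5 kN
V(x) = R_A - w * x = 82.5 - 33 * 2
= 16.5 kN

16.5 kN


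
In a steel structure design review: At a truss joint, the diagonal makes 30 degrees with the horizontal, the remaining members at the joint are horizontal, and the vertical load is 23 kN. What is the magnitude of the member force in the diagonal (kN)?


At the joint, only the diagonal has a vertical component, so vertical equilibrium gives:
F * sin(30) = 23
F = 23 / sin(30)
= 23 / 0.5
= 46.0 kN

46.0 kN


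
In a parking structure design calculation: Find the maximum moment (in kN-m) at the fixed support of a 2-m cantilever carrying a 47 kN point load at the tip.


For a cantilever with a point load at the free end:
M_max = P * L = 47 * 2 = 94 kN-m

94 kN-m


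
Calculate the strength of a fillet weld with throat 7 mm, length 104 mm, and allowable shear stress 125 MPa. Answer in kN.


Strength = throat * length * allowable stress
= 7 * 104 * 125 N
= 91000 N
= 91.0 kN

91.0 kN


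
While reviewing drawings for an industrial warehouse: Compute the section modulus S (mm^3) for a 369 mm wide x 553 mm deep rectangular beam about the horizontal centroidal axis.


S = b * h^2 / 6
= 369 * 553^2 / 6
= 369 * 305809 / 6
= 18807253.5 mm^3

18807253.5 mm^3


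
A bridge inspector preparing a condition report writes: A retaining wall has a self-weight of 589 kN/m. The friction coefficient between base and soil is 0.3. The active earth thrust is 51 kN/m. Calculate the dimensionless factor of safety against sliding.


Resisting force = mu * W = 0.3 * 589 = 176.7 kN/m
FOS = Resisting / Driving = 176.7 / 51
= 3.4647 (dimensionless)

3.4647 (dimensionless)


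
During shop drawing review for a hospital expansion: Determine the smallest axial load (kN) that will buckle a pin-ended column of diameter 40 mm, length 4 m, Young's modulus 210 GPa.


I = pi * d^4 / 64 = 125663.71 mm^4
L = 4000.0 mm
P_cr = pi^2 * E * I / L^2
= 9.8696 * 210000.0 * 125663.71 / 4000.0^2
= 16278.3 N = 16.2783 kN

16.2783 kN


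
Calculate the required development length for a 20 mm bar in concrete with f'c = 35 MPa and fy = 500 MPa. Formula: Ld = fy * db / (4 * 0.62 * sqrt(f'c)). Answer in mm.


Ld = (fy * db) / (4 * 0.62 * sqrt(f'c))
= (500 * 20) / (4 * 0.62 * sqrt(35))
= 10000 / 14.6719
= 681.58 mm

681.58 mm


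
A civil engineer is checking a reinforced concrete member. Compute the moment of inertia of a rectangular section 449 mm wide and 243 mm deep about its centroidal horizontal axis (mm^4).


I = b * h^3 / 12
= 449 * 243^3 / 12
= 449 * 14348907 / 12
= 536888270.25 mm^4

536888270.25 mm^4


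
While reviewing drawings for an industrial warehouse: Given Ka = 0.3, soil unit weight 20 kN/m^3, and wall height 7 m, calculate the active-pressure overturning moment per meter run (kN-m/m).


Pa = 0.5 * Ka * gamma * H^2
= 0.5 * 0.3 * 20 * 7^2
= 147.0 kN/m
Arm = H / 3 = 7 / 3 = 2.3333 m
Mo = Pa * arm = Pa * H / 3 = 147.0 * 7 / 3 = 343.0 kN-m/m

343.0 kN-m/m


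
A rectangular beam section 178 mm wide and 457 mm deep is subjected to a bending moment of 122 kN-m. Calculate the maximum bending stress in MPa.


I = b * h^3 / 12 = 178 * 457^3 / 12 = 1415752562.83 mm^4
y = h / 2 = 457 / 2 = 228.5 mm
M = 122 kN-m = 122000000.0 N-mm
sigma = M * y / I = 122000000.0 * 228.5 / 1415752562.83
= 19.69 MPa

19.69 MPa


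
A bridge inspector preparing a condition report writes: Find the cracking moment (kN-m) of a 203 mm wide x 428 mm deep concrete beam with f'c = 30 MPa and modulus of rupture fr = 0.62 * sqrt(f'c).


fr = 0.62 * sqrt(30) = 0.62 * 5.4772 = 3.3959 MPa
I = 203 * 428^3 / 12 = 1326313221.33 mm^4
y_t = 214.0 mm
M_cr = fr * I / y_t = 3.3959 * 1326313221.33 / 214.0 N-mm
= 21.0467 kN-m

21.0467 kN-m


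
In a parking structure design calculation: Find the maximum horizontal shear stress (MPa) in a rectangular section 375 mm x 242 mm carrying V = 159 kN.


A = b * h = 375 * 242 = 90750 mm^2
V = 159 kN = 159000.0 N
tau_max = 1.5 * V / A = 1.5 * 159000.0 / 90750
= 2.6281 MPa

2.6281 MPa


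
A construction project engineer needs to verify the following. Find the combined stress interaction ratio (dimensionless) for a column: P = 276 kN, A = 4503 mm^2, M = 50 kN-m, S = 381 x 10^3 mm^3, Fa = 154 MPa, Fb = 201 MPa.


f_a = P / A = 276000.0 / 4503 = 61.2925 MPa
f_b = M / S = 50000000.0 / 381000.0 = 131.2336 MPa
Ratio = f_a / Fa + f_b / Fb
= 61.2925 / 154 + 131.2336 / 201
= 1.0509 (dimensionless)

1.0509 (dimensionless)


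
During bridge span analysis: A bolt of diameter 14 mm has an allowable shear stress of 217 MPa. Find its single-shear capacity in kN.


A = pi * d^2 / 4 = pi * 14^2 / 4 = 153.938 mm^2
V = f_v * A / 1000 = 217 * 153.938 / 1000
= 33.4046 kN

33.4046 kN


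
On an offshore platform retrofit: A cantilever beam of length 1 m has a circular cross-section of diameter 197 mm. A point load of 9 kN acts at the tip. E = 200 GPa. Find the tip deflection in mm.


I = pi * d^4 / 64 = pi * 197^4 / 64 = 73932399.8 mm^4
L = 1000.0 mm, P = 9000.0 N, E = 200000.0 MPa
delta = P * L^3 / (3 * E * I)
= 9000.0 * 1000.0^3 / (3 * 200000.0 * 73932399.8)
= 0.2029 mm

0.2029 mm


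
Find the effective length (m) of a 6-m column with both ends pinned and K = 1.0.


L_eff = K * L
= 1.0 * 6
= 6.0 m

6.0 m


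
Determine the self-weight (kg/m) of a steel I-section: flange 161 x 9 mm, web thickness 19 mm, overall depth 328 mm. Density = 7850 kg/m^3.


A_flanges = 2 * 161 * 9 = 2898 mm^2
A_web = (328 - 2 * 9) * 19 = 5890 mm^2
A_total = 2898 + 5890 = 8788 mm^2 = 0.008788 m^2
Weight = rho * A = 7850 * 0.008788 = 68.9858 kg/m

68.9858 kg/m


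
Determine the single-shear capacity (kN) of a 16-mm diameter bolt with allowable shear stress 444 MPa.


A = pi * d^2 / 4 = pi * 16^2 / 4 = 201.0619 mm^2
V = f_v * A / 1000 = 444 * 201.0619 / 1000
= 89.2715 kN

89.2715 kN


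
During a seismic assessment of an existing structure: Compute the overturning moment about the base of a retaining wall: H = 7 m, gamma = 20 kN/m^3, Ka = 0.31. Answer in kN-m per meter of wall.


Pa = 0.5 * Ka * gamma * H^2
= 0.5 * 0.31 * 20 * 7^2
= 151.9 kN/m
Arm = H / 3 = 7 / 3 = 2.3333 m
Mo = Pa * arm = Pa * H / 3 = 151.9 * 7 / 3 = 354.4333 kN-m/m

354.4333 kN-m/m


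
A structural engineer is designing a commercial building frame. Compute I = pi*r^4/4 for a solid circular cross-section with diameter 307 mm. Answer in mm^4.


r = d / 2 = 307 / 2 = 153.5 mm
I = pi * r^4 / 4 = pi * 153.5^4 / 4
= 436037057.88 mm^4

436037057.88 mm^4


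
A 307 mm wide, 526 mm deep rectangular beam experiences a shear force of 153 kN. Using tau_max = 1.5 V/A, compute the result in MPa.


A = b * h = 307 * 526 = 161482 mm^2
V = 153 kN = 153000.0 N
tau_max = 1.5 * V / A = 1.5 * 153000.0 / 161482
= 1.4212 MPa

1.4212 MPa


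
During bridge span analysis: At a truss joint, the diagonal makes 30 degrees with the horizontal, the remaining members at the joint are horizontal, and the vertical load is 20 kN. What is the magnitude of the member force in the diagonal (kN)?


At the joint, only the diagonal has a vertical component, so vertical equilibrium gives:
F * sin(30) = 20
F = 20 / sin(30)
= 20 / 0.5
= 40.0 kN

40.0 kN


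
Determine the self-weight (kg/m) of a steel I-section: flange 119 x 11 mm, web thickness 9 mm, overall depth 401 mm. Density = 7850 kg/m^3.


A_flanges = 2 * 119 * 11 = 2618 mm^2
A_web = (401 - 2 * 11) * 9 = 3411 mm^2
A_total = 2618 + 3411 = 6029 mm^2 = 0.006029 m^2
Weight = rho * A = 7850 * 0.006029 = 47.3276 kg/m

47.3276 kg/m


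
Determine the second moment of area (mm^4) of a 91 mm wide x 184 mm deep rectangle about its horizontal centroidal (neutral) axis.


I = b * h^3 / 12
= 91 * 184^3 / 12
= 91 * 6229504 / 12
= 47240405.33 mm^4

47240405.33 mm^4
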